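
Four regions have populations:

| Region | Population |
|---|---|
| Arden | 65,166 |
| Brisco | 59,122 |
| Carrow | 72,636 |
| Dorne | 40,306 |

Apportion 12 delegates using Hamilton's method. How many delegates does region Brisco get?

Standard divisor: 237230 ÷ 12 ≈ 19769.167.
Standard quotas: Arden 3.2963, Brisco 2.9906, Carrow 3.6742, Dorne 2.0388.
Lower quotas: Arden 3, Brisco 2, Carrow 3, Dorne 2 (sum 10, leaving 2 seats).
Remainders in descending order: Brisco 0.9906, Carrow 0.6742, Arden 0.2963, Dorne 0.0388.
The surplus seats go to Brisco, Carrow.
Brisco receives 3.

3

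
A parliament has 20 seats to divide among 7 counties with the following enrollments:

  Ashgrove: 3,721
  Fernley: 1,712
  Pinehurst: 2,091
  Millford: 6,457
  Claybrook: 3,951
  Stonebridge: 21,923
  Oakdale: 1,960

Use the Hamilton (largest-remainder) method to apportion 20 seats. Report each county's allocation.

Standard divisor: 41815 ÷ 20 ≈ 2090.75.
Standard quotas: Ashgrove 1.7797, Fernley 0.8188, Pinehurst 1.0001, Millford 3.0884, Claybrook 1.8898, Stonebridge 10.4857, Oakdale 0.9375.
Lower quotas: Ashgrove 1, Fernley 0, Pinehurst 1, Millford 3, Claybrook 1, Stonebridge 10, Oakdale 0 (sum 16, leaving 4 seats).
Remainders in descending order: Oakdale 0.9375, Claybrook 0.8898, Fernley 0.8188, Ashgrove 0.7797, Stonebridge 0.4857, Millford 0.0884, Pinehurst 0.0001.
The surplus seats go to Oakdale, Claybrook, Fernley, Ashgrove.

Ashgrove 2, Fernley 1, Pinehurst 1, Millford 3, Claybrook 2, Stonebridge 10, Oakdale 1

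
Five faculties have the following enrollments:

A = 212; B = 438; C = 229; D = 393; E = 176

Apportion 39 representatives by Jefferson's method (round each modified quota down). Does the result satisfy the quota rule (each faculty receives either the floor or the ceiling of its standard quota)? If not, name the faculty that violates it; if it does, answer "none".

none

Standard quotas: A 5.710, B 11.797, C 6.168, D 10.585, E 4.740.
Jefferson allocation: A 6, B 12, C 6, D 11, E 4.
Every allocation lies between the lower and upper quota.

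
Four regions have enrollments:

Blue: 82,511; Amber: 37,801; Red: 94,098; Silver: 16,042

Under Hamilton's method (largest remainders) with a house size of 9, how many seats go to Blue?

Total 230452; standard divisor 230452/9 ≈ 25605.778.
Standard quotas: Blue 3.2224, Amber 1.4763, Red 3.6749, Silver 0.6265.
Lower quotas: Blue 3, Amber 1, Red 3, Silver 0 (sum 7, leaving 2 seats).
Remainders in descending order: Red 0.6749, Silver 0.6265, Amber 0.4763, Blue 0.2224.
The surplus seats go to Red, Silver.
Blue receives 3.

3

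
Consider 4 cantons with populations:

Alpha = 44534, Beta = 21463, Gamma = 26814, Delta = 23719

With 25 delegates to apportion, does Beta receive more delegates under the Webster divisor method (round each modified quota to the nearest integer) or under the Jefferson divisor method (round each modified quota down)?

Webster: Alpha 9, Beta 5, Gamma 6, Delta 5.
Jefferson: Alpha 10, Beta 4, Gamma 6, Delta 5.
Beta gets 5 under Webster and 4 under Jefferson.

Webster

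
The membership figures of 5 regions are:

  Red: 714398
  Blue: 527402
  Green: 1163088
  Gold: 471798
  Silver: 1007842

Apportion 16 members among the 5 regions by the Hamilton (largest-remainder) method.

Red 3; Blue 2; Green 5; Gold 2; Silver 4

The standard divisor is 3884528/16 = 242783.
Standard quotas: Red 2.9425, Blue 2.1723, Green 4.7906, Gold 1.9433, Silver 4.1512.
Lower quotas: Red 2, Blue 2, Green 4, Gold 1, Silver 4 (sum 13, leaving 3 seats).
Remainders in descending order: Gold 0.9433, Red 0.9425, Green 0.7906, Blue 0.1723, Silver 0.1512.
Largest remainders: Gold, Red, Green receive the extra seats.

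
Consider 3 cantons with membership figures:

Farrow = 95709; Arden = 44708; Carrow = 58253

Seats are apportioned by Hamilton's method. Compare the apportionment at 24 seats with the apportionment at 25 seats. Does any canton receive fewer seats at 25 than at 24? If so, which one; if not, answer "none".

none

At 24 seats: Farrow 12, Arden 5, Carrow 7.
At 25 seats: Farrow 12, Arden 6, Carrow 7.
No canton's allocation decreased.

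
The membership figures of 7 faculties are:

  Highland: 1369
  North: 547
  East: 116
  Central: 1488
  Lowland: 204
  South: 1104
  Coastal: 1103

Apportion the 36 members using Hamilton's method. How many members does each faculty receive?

Highland 8, North 3, East 1, Central 9, Lowland 1, South 7, Coastal 7

Standard divisor: 5931 ÷ 36 ≈ 164.75.
Standard quotas: Highland 8.310, North 3.320, East 0.704, Central 9.032, Lowland 1.238, South 6.701, Coastal 6.695.
Lower quotas: Highland 8, North 3, East 0, Central 9, Lowland 1, South 6, Coastal 6 (sum 33, leaving 3 seats).
Remainders in descending order: East 0.704, South 0.701, Coastal 0.695, North 0.320, Highland 0.310, Lowland 0.238, Central 0.032.
The surplus seats go to East, South, Coastal.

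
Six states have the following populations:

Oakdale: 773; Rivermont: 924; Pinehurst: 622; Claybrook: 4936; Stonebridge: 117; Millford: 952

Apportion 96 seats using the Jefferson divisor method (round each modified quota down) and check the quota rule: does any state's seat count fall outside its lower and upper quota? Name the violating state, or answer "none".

Standard quotas: Oakdale 8.915, Rivermont 10.656, Pinehurst 7.173, Claybrook 56.926, Stonebridge 1.349, Millford 10.979.
Jefferson allocation: Oakdale 9, Rivermont 10, Pinehurst 7, Claybrook 58, Stonebridge 1, Millford 11.
Claybrook has quota 56.926 (lower 56, upper 57) but receives 58 — outside the quota interval.

Claybrook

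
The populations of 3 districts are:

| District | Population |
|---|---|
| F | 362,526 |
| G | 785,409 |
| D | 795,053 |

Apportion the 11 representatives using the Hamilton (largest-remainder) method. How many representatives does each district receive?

Total 1942988; standard divisor 1942988/11 ≈ 176635.273.
Standard quotas: F 2.0524, G 4.4465, D 4.5011.
Lower quotas: F 2, G 4, D 4 (sum 10, leaving 1 seat).
Remainders in descending order: D 0.5011, G 0.4465, F 0.0524.
Largest remainder: D receives the extra seat.

F 2, G 4, D 5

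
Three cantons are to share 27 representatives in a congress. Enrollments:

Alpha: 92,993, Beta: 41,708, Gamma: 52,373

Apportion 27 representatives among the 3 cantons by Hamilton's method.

Alpha 13, Beta 6, Gamma 8

Total 187074; standard divisor 187074/27 ≈ 6928.667.
Standard quotas: Alpha 13.4215, Beta 6.0196, Gamma 7.5589.
Lower quotas: Alpha 13, Beta 6, Gamma 7 (sum 26, leaving 1 seat).
Remainders in descending order: Gamma 0.5589, Alpha 0.4215, Beta 0.0196.
The surplus seat goes to Gamma.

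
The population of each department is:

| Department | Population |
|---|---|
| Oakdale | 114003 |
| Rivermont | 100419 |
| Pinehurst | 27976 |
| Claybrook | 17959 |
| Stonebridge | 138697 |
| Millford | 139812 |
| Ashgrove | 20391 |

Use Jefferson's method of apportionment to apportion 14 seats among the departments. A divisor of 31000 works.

With modified divisor 31000: modified quotas Oakdale 3.678, Rivermont 3.239, Pinehurst 0.902, Claybrook 0.579, Stonebridge 4.474, Millford 4.510, Ashgrove 0.658.
Rounding down: Oakdale 3, Rivermont 3, Pinehurst 0, Claybrook 0, Stonebridge 4, Millford 4, Ashgrove 0 (total 14).

Oakdale 3, Rivermont 3, Pinehurst 0, Claybrook 0, Stonebridge 4, Millford 4, Ashgrove 0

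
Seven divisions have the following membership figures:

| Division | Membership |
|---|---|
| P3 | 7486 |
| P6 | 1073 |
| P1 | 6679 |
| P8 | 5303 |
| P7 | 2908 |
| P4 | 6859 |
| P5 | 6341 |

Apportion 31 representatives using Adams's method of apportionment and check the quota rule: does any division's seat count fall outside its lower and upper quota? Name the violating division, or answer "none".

Standard quotas: P3 6.332, P6 0.908, P1 5.650, P8 4.486, P7 2.460, P4 5.802, P5 5.364.
Adams allocation: P3 6, P6 1, P1 6, P8 4, P7 3, P4 6, P5 5.
Every allocation lies between the lower and upper quota.

none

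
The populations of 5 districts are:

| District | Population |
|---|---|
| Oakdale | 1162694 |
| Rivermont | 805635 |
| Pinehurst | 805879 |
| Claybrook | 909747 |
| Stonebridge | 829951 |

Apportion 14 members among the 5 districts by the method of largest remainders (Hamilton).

Oakdale=4; Rivermont=2; Pinehurst=2; Claybrook=3; Stonebridge=3

Standard divisor: 4513906 ÷ 14 ≈ 322421.857.
Standard quotas: Oakdale 3.6061, Rivermont 2.4987, Pinehurst 2.4995, Claybrook 2.8216, Stonebridge 2.5741.
Lower quotas: Oakdale 3, Rivermont 2, Pinehurst 2, Claybrook 2, Stonebridge 2 (sum 11, leaving 3 seats).
Remainders in descending order: Claybrook 0.8216, Oakdale 0.6061, Stonebridge 0.5741, Pinehurst 0.4995, Rivermont 0.4987.
Largest remainders: Claybrook, Oakdale, Stonebridge receive the extra seats.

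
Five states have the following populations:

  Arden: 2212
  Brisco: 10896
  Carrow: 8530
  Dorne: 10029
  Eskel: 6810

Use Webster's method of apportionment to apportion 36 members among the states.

Arden=2; Brisco=10; Carrow=8; Dorne=10; Eskel=6

Standard divisor 38477/36 ≈ 1068.806; standard quotas: Arden 2.070, Brisco 10.195, Carrow 7.981, Dorne 9.383, Eskel 6.372.
Rounding to the nearest integer gives 2, 10, 8, 9, 6 = 35 seats, so the divisor must be adjusted.
With modified divisor 1052: modified quotas Arden 2.103, Brisco 10.357, Carrow 8.108, Dorne 9.533, Eskel 6.473.
Rounding to the nearest integer: Arden 2, Brisco 10, Carrow 8, Dorne 10, Eskel 6 (total 36).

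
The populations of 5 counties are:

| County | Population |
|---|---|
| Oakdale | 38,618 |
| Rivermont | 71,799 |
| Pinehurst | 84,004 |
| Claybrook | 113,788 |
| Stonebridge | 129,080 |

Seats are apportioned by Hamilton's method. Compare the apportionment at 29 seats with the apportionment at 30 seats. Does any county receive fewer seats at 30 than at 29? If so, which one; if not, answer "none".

Oakdale

At 29 seats: Oakdale 3, Rivermont 5, Pinehurst 6, Claybrook 7, Stonebridge 8.
At 30 seats: Oakdale 2, Rivermont 5, Pinehurst 6, Claybrook 8, Stonebridge 9.
Oakdale drops from 3 to 2.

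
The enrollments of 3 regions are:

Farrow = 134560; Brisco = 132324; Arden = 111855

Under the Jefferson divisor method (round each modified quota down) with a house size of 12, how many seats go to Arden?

Standard divisor 378739/12 ≈ 31561.583; standard quotas: Farrow 4.263, Brisco 4.193, Arden 3.544.
Rounding down gives 4, 4, 3 = 11 seats, so the divisor must be adjusted.
With modified divisor 27400: modified quotas Farrow 4.911, Brisco 4.829, Arden 4.082.
Rounding down: Farrow 4, Brisco 4, Arden 4 (total 12).
Arden receives 4.

4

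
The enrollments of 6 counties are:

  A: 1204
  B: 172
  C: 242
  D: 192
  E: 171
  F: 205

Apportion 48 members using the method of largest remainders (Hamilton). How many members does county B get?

4

The standard divisor is 2186/48 ≈ 45.542.
Standard quotas: A 26.437, B 3.777, C 5.314, D 4.216, E 3.755, F 4.501.
Lower quotas: A 26, B 3, C 5, D 4, E 3, F 4 (sum 45, leaving 3 seats).
Remainders in descending order: B 0.777, E 0.755, F 0.501, A 0.437, C 0.314, D 0.216.
The surplus seats go to B, E, F.
B receives 4.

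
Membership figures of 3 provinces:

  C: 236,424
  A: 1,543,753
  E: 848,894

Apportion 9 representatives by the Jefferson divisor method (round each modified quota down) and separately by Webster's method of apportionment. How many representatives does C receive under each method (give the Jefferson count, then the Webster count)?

0 and 1

Jefferson: C 0, A 6, E 3.
Webster: C 1, A 5, E 3.
C gets 0 under Jefferson and 1 under Webster.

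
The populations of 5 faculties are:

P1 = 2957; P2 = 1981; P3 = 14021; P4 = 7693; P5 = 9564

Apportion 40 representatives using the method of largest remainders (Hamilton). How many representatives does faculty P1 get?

Total 36216; standard divisor 36216/40 ≈ 905.4.
Standard quotas: P1 3.2660, P2 2.1880, P3 15.4860, P4 8.4968, P5 10.5633.
Lower quotas: P1 3, P2 2, P3 15, P4 8, P5 10 (sum 38, leaving 2 seats).
Remainders in descending order: P5 0.5633, P4 0.4968, P3 0.4860, P1 0.2660, P2 0.1880.
The surplus seats go to P5, P4.
P1 receives 3.

3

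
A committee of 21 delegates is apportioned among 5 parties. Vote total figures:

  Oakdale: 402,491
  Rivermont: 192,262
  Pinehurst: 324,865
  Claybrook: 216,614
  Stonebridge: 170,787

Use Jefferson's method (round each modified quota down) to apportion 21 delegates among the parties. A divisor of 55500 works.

With modified divisor 55500: modified quotas Oakdale 7.252, Rivermont 3.464, Pinehurst 5.853, Claybrook 3.903, Stonebridge 3.077.
Rounding down: Oakdale 7, Rivermont 3, Pinehurst 5, Claybrook 3, Stonebridge 3 (total 21).

Oakdale 7, Rivermont 3, Pinehurst 5, Claybrook 3, Stonebridge 3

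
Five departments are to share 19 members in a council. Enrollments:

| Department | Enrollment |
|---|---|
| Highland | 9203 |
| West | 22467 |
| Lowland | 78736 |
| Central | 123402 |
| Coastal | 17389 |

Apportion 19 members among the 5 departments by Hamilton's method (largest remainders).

Standard divisor: 251197 ÷ 19 ≈ 13220.895.
Standard quotas: Highland 0.6961, West 1.6994, Lowland 5.9554, Central 9.3339, Coastal 1.3153.
Lower quotas: Highland 0, West 1, Lowland 5, Central 9, Coastal 1 (sum 16, leaving 3 seats).
Remainders in descending order: Lowland 0.9554, West 0.6994, Highland 0.6961, Central 0.3339, Coastal 0.3153.
The surplus seats go to Lowland, West, Highland.

Highland 1, West 2, Lowland 6, Central 9, Coastal 1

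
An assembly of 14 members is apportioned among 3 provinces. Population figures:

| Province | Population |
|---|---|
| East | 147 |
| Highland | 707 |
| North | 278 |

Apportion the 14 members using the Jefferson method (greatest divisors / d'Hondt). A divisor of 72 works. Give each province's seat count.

East: 2, Highland: 9, North: 3

With modified divisor 72: modified quotas East 2.042, Highland 9.819, North 3.861.
Rounding down: East 2, Highland 9, North 3 (total 14).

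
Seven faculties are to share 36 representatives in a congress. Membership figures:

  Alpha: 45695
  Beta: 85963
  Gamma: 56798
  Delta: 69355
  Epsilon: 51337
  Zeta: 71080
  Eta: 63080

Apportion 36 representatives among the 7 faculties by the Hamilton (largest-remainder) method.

Alpha 4, Beta 7, Gamma 4, Delta 6, Epsilon 4, Zeta 6, Eta 5

The standard divisor is 443308/36 ≈ 12314.111.
Standard quotas: Alpha 3.7108, Beta 6.9809, Gamma 4.6124, Delta 5.6322, Epsilon 4.1690, Zeta 5.7722, Eta 5.1226.
Lower quotas: Alpha 3, Beta 6, Gamma 4, Delta 5, Epsilon 4, Zeta 5, Eta 5 (sum 32, leaving 4 seats).
Remainders in descending order: Beta 0.9809, Zeta 0.7722, Alpha 0.7108, Delta 0.6322, Gamma 0.6124, Epsilon 0.1690, Eta 0.1226.
Largest remainders: Beta, Zeta, Alpha, Delta receive the extra seats.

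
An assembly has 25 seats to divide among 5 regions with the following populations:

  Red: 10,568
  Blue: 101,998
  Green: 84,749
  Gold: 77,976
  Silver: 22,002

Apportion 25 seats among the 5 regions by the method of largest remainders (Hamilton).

Standard divisor: 297293 ÷ 25 ≈ 11891.72.
Standard quotas: Red 0.8887, Blue 8.5772, Green 7.1267, Gold 6.5572, Silver 1.8502.
Lower quotas: Red 0, Blue 8, Green 7, Gold 6, Silver 1 (sum 22, leaving 3 seats).
Remainders in descending order: Red 0.8887, Silver 0.8502, Blue 0.5772, Gold 0.5572, Green 0.1267.
Largest remainders: Red, Silver, Blue receive the extra seats.

Red 1, Blue 9, Green 7, Gold 6, Silver 2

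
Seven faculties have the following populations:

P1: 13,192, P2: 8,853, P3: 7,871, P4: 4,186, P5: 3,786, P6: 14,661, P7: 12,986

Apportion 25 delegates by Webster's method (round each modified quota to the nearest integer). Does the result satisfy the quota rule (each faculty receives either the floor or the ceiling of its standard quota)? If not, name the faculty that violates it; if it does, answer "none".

none

Standard quotas: P1 5.032, P2 3.377, P3 3.003, P4 1.597, P5 1.444, P6 5.593, P7 4.954.
Webster allocation: P1 5, P2 3, P3 3, P4 2, P5 1, P6 6, P7 5.
Every allocation lies between the lower and upper quota.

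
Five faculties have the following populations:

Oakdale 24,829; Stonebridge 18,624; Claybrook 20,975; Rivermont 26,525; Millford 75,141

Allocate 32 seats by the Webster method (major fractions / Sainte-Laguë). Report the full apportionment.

Oakdale: 5, Stonebridge: 4, Claybrook: 4, Rivermont: 5, Millford: 14

Standard divisor 166094/32 ≈ 5190.438; standard quotas: Oakdale 4.784, Stonebridge 3.588, Claybrook 4.041, Rivermont 5.110, Millford 14.477.
Rounding to the nearest integer gives Oakdale 5, Stonebridge 4, Claybrook 4, Rivermont 5, Millford 14 — total 32, matching the house size, so no adjustment is needed.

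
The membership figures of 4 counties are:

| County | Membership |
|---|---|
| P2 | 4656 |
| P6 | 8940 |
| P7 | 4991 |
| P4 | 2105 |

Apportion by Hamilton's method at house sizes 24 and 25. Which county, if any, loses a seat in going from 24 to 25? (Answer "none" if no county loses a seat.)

At 24 seats: P2 5, P6 10, P7 6, P4 3.
At 25 seats: P2 6, P6 11, P7 6, P4 2.
P4 drops from 3 to 2.

P4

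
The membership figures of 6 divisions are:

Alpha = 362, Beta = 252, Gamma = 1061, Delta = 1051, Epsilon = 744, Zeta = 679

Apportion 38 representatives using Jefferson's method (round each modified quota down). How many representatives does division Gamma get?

Standard divisor 4149/38 ≈ 109.184; standard quotas: Alpha 3.315, Beta 2.308, Gamma 9.718, Delta 9.626, Epsilon 6.814, Zeta 6.219.
Rounding down gives 3, 2, 9, 9, 6, 6 = 35 seats, so the divisor must be adjusted.
With modified divisor 100: modified quotas Alpha 3.620, Beta 2.520, Gamma 10.610, Delta 10.510, Epsilon 7.440, Zeta 6.790.
Rounding down: Alpha 3, Beta 2, Gamma 10, Delta 10, Epsilon 7, Zeta 6 (total 38).
Gamma receives 10.

10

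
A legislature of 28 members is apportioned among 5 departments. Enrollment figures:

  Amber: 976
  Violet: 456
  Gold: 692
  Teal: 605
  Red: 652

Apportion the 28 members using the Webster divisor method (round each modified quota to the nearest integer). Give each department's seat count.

Standard divisor 3381/28 ≈ 120.75; standard quotas: Amber 8.083, Violet 3.776, Gold 5.731, Teal 5.010, Red 5.400.
Rounding to the nearest integer gives Amber 8, Violet 4, Gold 6, Teal 5, Red 5 — total 28, matching the house size, so no adjustment is needed.

Amber 8; Violet 4; Gold 6; Teal 5; Red 5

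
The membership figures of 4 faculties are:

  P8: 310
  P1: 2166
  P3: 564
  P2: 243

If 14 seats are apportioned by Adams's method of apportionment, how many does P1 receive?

8

Standard divisor 3283/14 ≈ 234.5; standard quotas: P8 1.322, P1 9.237, P3 2.405, P2 1.036.
Rounding up gives 2, 10, 3, 2 = 17 seats, so the divisor must be adjusted.
With modified divisor 276: modified quotas P8 1.123, P1 7.848, P3 2.043, P2 0.880.
Rounding up: P8 2, P1 8, P3 3, P2 1 (total 14).
P1 receives 8.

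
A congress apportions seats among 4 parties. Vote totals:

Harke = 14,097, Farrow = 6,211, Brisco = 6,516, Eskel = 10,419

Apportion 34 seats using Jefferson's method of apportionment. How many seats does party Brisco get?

6

Standard divisor 37243/34 ≈ 1095.382; standard quotas: Harke 12.869, Farrow 5.670, Brisco 5.949, Eskel 9.512.
Rounding down gives 12, 5, 5, 9 = 31 seats, so the divisor must be adjusted.
With modified divisor 1039: modified quotas Harke 13.568, Farrow 5.978, Brisco 6.271, Eskel 10.028.
Rounding down: Harke 13, Farrow 5, Brisco 6, Eskel 10 (total 34).
Brisco receives 6.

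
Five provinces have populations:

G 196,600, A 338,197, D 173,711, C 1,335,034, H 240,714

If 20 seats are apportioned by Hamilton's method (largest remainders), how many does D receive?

1

The standard divisor is 2284256/20 ≈ 114212.8.
Standard quotas: G 1.7213, A 2.9611, D 1.5209, C 11.6890, H 2.1076.
Lower quotas: G 1, A 2, D 1, C 11, H 2 (sum 17, leaving 3 seats).
Remainders in descending order: A 0.9611, G 0.7213, C 0.6890, D 0.5209, H 0.1076.
The surplus seats go to A, G, C.
D receives 1.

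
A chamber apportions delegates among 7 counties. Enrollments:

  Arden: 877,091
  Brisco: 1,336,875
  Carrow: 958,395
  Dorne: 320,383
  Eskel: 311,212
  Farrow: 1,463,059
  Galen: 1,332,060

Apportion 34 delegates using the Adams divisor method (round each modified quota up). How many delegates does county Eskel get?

Standard divisor 6599075/34 ≈ 194090.441; standard quotas: Arden 4.519, Brisco 6.888, Carrow 4.938, Dorne 1.651, Eskel 1.603, Farrow 7.538, Galen 6.863.
Rounding up gives 5, 7, 5, 2, 2, 8, 7 = 36 seats, so the divisor must be adjusted.
With modified divisor 220600: modified quotas Arden 3.976, Brisco 6.060, Carrow 4.344, Dorne 1.452, Eskel 1.411, Farrow 6.632, Galen 6.038.
Rounding up: Arden 4, Brisco 7, Carrow 5, Dorne 2, Eskel 2, Farrow 7, Galen 7 (total 34).
Eskel receives 2.

2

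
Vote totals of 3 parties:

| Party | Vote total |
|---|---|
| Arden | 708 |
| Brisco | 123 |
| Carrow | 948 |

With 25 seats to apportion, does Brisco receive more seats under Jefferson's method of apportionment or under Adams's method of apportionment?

Jefferson: Arden 10, Brisco 1, Carrow 14.
Adams: Arden 10, Brisco 2, Carrow 13.
Brisco gets 1 under Jefferson and 2 under Adams.

Adams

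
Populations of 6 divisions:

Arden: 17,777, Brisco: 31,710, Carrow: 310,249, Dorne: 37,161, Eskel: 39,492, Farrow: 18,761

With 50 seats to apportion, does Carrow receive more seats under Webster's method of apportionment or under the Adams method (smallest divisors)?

Webster

Webster: Arden 2, Brisco 4, Carrow 34, Dorne 4, Eskel 4, Farrow 2.
Adams: Arden 2, Brisco 4, Carrow 33, Dorne 4, Eskel 5, Farrow 2.
Carrow gets 34 under Webster and 33 under Adams.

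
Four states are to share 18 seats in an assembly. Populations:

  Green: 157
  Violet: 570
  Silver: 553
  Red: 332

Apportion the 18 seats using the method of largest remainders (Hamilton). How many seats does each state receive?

Standard divisor: 1612 ÷ 18 ≈ 89.556.
Standard quotas: Green 1.753, Violet 6.365, Silver 6.175, Red 3.707.
Lower quotas: Green 1, Violet 6, Silver 6, Red 3 (sum 16, leaving 2 seats).
Remainders in descending order: Green 0.753, Red 0.707, Violet 0.365, Silver 0.175.
Largest remainders: Green, Red receive the extra seats.

Green 2; Violet 6; Silver 6; Red 4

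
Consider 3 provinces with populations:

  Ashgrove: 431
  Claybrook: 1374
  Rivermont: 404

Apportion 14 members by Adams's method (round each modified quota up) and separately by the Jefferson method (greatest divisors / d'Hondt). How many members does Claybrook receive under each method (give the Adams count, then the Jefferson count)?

8 and 9

Adams: Ashgrove 3, Claybrook 8, Rivermont 3.
Jefferson: Ashgrove 3, Claybrook 9, Rivermont 2.
Claybrook gets 8 under Adams and 9 under Jefferson.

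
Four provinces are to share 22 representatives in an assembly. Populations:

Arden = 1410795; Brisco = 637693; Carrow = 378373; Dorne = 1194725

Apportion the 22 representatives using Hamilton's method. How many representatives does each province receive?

Total 3621586; standard divisor 3621586/22 ≈ 164617.545.
Standard quotas: Arden 8.5701, Brisco 3.8738, Carrow 2.2985, Dorne 7.2576.
Lower quotas: Arden 8, Brisco 3, Carrow 2, Dorne 7 (sum 20, leaving 2 seats).
Remainders in descending order: Brisco 0.8738, Arden 0.5701, Carrow 0.2985, Dorne 0.2576.
Largest remainders: Brisco, Arden receive the extra seats.

Arden: 9, Brisco: 4, Carrow: 2, Dorne: 7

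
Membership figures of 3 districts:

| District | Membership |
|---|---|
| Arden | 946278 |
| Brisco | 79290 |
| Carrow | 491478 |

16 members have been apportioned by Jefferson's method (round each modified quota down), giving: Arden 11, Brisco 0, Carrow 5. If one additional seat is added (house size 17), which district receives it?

Priority for the next seat is population ÷ (current seats + 1).
Priorities: Arden 78856.500, Brisco 79290.000, Carrow 81913.000.
Highest priority: Carrow.

Carrow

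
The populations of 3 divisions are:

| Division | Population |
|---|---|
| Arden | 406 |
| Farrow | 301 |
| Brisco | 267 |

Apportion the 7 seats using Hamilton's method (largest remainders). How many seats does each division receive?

Arden=3, Farrow=2, Brisco=2

Standard divisor: 974 ÷ 7 ≈ 139.143.
Standard quotas: Arden 2.918, Farrow 2.163, Brisco 1.919.
Lower quotas: Arden 2, Farrow 2, Brisco 1 (sum 5, leaving 2 seats).
Remainders in descending order: Brisco 0.919, Arden 0.918, Farrow 0.163.
Largest remainders: Brisco, Arden receive the extra seats.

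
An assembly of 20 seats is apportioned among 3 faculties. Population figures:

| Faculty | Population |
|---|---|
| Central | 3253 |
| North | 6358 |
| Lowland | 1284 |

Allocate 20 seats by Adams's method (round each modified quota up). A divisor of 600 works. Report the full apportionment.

Central 6, North 11, Lowland 3

With modified divisor 600: modified quotas Central 5.422, North 10.597, Lowland 2.140.
Rounding up: Central 6, North 11, Lowland 3 (total 20).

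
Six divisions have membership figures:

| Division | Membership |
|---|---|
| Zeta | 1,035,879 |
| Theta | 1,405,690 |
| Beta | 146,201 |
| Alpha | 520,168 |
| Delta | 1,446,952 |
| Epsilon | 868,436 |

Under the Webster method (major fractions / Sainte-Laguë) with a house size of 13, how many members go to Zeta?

3

Standard divisor 5423326/13 ≈ 417178.923; standard quotas: Zeta 2.483, Theta 3.370, Beta 0.350, Alpha 1.247, Delta 3.468, Epsilon 2.082.
Rounding to the nearest integer gives 2, 3, 0, 1, 3, 2 = 11 seats, so the divisor must be adjusted.
With modified divisor 407500: modified quotas Zeta 2.542, Theta 3.450, Beta 0.359, Alpha 1.276, Delta 3.551, Epsilon 2.131.
Rounding to the nearest integer: Zeta 3, Theta 3, Beta 0, Alpha 1, Delta 4, Epsilon 2 (total 13).
Zeta receives 3.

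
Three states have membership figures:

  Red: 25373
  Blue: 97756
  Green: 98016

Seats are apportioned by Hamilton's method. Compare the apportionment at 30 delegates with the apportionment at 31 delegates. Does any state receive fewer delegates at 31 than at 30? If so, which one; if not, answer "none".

At 30 seats: Red 4, Blue 13, Green 13.
At 31 seats: Red 3, Blue 14, Green 14.
Red drops from 4 to 3.

Red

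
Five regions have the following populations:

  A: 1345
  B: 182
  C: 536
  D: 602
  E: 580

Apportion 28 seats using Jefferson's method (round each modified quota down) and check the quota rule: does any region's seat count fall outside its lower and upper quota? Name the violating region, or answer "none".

none

Standard quotas: A 11.606, B 1.570, C 4.625, D 5.194, E 5.005.
Jefferson allocation: A 12, B 1, C 5, D 5, E 5.
Every allocation lies between the lower and upper quota.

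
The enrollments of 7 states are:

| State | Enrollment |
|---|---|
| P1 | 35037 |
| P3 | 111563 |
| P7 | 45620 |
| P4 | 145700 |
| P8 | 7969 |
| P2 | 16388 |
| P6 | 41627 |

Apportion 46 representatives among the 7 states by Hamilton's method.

Total 403904; standard divisor 403904/46 ≈ 8780.522.
Standard quotas: P1 3.9903, P3 12.7057, P7 5.1956, P4 16.5935, P8 0.9076, P2 1.8664, P6 4.7408.
Lower quotas: P1 3, P3 12, P7 5, P4 16, P8 0, P2 1, P6 4 (sum 41, leaving 5 seats).
Remainders in descending order: P1 0.9903, P8 0.9076, P2 0.8664, P6 0.7408, P3 0.7057, P4 0.5935, P7 0.1956.
Largest remainders: P1, P8, P2, P6, P3 receive the extra seats.

P1=4, P3=13, P7=5, P4=16, P8=1, P2=2, P6=5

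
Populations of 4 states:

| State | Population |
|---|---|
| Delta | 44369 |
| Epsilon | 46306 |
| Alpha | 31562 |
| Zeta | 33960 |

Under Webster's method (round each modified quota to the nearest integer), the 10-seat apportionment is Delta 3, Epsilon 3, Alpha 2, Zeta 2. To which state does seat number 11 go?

Zeta

Priority for the next seat is population ÷ (current seats + 0.5).
Priorities: Delta 12676.857, Epsilon 13230.286, Alpha 12624.800, Zeta 13584.000.
Highest priority: Zeta.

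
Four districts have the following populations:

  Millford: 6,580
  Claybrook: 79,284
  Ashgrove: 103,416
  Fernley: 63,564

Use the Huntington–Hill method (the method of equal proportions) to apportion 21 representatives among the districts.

Millford 1, Claybrook 7, Ashgrove 8, Fernley 5

With divisor 12211: modified quotas Millford 0.539, Claybrook 6.493, Ashgrove 8.469, Fernley 5.205.
Geometric-mean thresholds: Millford (min 1), Claybrook √(6·7)=6.481, Ashgrove √(8·9)=8.485, Fernley √(5·6)=5.477.
Each quota rounded against its threshold gives Millford 1, Claybrook 7, Ashgrove 8, Fernley 5 (total 21).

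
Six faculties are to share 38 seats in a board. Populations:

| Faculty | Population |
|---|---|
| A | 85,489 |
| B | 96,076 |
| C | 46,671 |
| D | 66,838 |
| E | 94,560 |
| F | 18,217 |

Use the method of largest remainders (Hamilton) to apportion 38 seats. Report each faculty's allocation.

A=8, B=9, C=4, D=6, E=9, F=2

Total 407851; standard divisor 407851/38 ≈ 10732.921.
Standard quotas: A 7.9651, B 8.9515, C 4.3484, D 6.2274, E 8.8103, F 1.6973.
Lower quotas: A 7, B 8, C 4, D 6, E 8, F 1 (sum 34, leaving 4 seats).
Remainders in descending order: A 0.9651, B 0.9515, E 0.8103, F 0.6973, C 0.3484, D 0.2274.
Largest remainders: A, B, E, F receive the extra seats.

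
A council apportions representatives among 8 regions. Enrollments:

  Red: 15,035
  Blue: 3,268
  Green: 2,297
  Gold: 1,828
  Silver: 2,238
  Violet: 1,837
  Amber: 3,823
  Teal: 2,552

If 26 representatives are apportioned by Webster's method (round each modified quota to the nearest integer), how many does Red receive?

Standard divisor 32878/26 ≈ 1264.538; standard quotas: Red 11.890, Blue 2.584, Green 1.816, Gold 1.446, Silver 1.770, Violet 1.453, Amber 3.023, Teal 2.018.
Rounding to the nearest integer gives Red 12, Blue 3, Green 2, Gold 1, Silver 2, Violet 1, Amber 3, Teal 2 — total 26, matching the house size, so no adjustment is needed.
Red receives 12.

12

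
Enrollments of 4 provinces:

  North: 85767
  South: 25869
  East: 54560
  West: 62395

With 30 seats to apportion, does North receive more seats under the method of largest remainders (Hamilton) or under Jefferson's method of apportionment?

Jefferson

Hamilton: North 11, South 4, East 7, West 8.
Jefferson: North 12, South 3, East 7, West 8.
North gets 11 under Hamilton and 12 under Jefferson.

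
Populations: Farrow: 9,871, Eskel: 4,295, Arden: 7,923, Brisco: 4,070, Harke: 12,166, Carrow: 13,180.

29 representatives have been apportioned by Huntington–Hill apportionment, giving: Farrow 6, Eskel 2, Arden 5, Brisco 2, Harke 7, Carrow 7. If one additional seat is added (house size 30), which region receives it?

Carrow

Priority for the next seat is population ÷ (√(s·(s+1))).
Priorities: Farrow 1523.128, Eskel 1753.426, Arden 1446.535, Brisco 1661.571, Harke 1625.750, Carrow 1761.252.
Highest priority: Carrow.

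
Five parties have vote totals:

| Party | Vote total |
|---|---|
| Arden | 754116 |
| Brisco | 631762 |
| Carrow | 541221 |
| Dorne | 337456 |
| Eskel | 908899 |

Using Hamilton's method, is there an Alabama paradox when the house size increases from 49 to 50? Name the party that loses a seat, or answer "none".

At 49 seats: Arden 12, Brisco 10, Carrow 8, Dorne 5, Eskel 14.
At 50 seats: Arden 12, Brisco 10, Carrow 9, Dorne 5, Eskel 14.
No party's allocation decreased.

none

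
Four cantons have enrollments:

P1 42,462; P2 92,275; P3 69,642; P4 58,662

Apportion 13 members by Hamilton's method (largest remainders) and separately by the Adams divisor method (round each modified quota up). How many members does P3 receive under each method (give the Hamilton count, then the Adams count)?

Hamilton: P1 2, P2 5, P3 3, P4 3.
Adams: P1 2, P2 4, P3 4, P4 3.
P3 gets 3 under Hamilton and 4 under Adams.

3 and 4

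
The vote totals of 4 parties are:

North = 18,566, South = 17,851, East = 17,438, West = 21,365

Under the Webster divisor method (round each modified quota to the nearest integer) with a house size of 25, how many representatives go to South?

Standard divisor 75220/25 ≈ 3008.8; standard quotas: North 6.171, South 5.933, East 5.796, West 7.101.
Rounding to the nearest integer gives North 6, South 6, East 6, West 7 — total 25, matching the house size, so no adjustment is needed.
South receives 6.

6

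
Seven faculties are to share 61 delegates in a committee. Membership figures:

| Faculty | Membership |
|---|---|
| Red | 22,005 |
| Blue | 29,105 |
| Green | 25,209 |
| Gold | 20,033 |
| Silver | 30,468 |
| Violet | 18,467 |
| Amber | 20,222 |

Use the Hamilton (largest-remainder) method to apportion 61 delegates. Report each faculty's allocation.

The standard divisor is 165509/61 ≈ 2713.262.
Standard quotas: Red 8.1102, Blue 10.7269, Green 9.2910, Gold 7.3834, Silver 11.2293, Violet 6.8062, Amber 7.4530.
Lower quotas: Red 8, Blue 10, Green 9, Gold 7, Silver 11, Violet 6, Amber 7 (sum 58, leaving 3 seats).
Remainders in descending order: Violet 0.8062, Blue 0.7269, Amber 0.4530, Gold 0.3834, Green 0.2910, Silver 0.2293, Red 0.1102.
The surplus seats go to Violet, Blue, Amber.

Red 8, Blue 11, Green 9, Gold 7, Silver 11, Violet 7, Amber 8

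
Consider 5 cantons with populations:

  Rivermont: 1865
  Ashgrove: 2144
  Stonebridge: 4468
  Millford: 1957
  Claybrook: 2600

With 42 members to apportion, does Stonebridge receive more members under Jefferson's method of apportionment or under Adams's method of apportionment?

Jefferson: Rivermont 6, Ashgrove 7, Stonebridge 15, Millford 6, Claybrook 8.
Adams: Rivermont 6, Ashgrove 7, Stonebridge 14, Millford 7, Claybrook 8.
Stonebridge gets 15 under Jefferson and 14 under Adams.

Jefferson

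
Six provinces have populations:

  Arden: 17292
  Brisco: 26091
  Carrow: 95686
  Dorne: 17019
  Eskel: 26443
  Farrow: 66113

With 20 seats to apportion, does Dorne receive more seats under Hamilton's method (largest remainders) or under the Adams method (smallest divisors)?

Hamilton: Arden 2, Brisco 2, Carrow 8, Dorne 1, Eskel 2, Farrow 5.
Adams: Arden 2, Brisco 2, Carrow 7, Dorne 2, Eskel 2, Farrow 5.
Dorne gets 1 under Hamilton and 2 under Adams.

Adams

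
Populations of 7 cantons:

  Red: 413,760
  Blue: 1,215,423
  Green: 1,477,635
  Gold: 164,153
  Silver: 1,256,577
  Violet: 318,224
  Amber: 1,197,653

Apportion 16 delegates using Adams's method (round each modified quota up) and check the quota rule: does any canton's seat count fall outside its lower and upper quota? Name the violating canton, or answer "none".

Standard quotas: Red 1.095, Blue 3.218, Green 3.912, Gold 0.435, Silver 3.327, Violet 0.842, Amber 3.171.
Adams allocation: Red 1, Blue 3, Green 4, Gold 1, Silver 3, Violet 1, Amber 3.
Every allocation lies between the lower and upper quota.

none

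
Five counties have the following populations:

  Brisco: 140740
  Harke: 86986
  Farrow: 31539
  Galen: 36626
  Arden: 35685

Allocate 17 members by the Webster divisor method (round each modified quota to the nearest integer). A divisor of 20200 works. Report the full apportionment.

Brisco 7; Harke 4; Farrow 2; Galen 2; Arden 2

With modified divisor 20200: modified quotas Brisco 6.967, Harke 4.306, Farrow 1.561, Galen 1.813, Arden 1.767.
Rounding to the nearest integer: Brisco 7, Harke 4, Farrow 2, Galen 2, Arden 2 (total 17).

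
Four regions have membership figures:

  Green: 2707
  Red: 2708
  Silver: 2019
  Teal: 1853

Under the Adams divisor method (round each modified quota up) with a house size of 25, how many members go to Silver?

Standard divisor 9287/25 ≈ 371.48; standard quotas: Green 7.287, Red 7.290, Silver 5.435, Teal 4.988.
Rounding up gives 8, 8, 6, 5 = 27 seats, so the divisor must be adjusted.
With modified divisor 400: modified quotas Green 6.768, Red 6.770, Silver 5.048, Teal 4.633.
Rounding up: Green 7, Red 7, Silver 6, Teal 5 (total 25).
Silver receives 6.

6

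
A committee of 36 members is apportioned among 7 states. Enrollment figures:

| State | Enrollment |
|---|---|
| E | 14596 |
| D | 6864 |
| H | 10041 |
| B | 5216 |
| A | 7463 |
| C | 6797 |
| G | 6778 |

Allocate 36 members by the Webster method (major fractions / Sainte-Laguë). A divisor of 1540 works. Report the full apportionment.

With modified divisor 1540: modified quotas E 9.478, D 4.457, H 6.520, B 3.387, A 4.846, C 4.414, G 4.401.
Rounding to the nearest integer: E 9, D 4, H 7, B 3, A 5, C 4, G 4 (total 36).

E: 9; D: 4; H: 7; B: 3; A: 5; C: 4; G: 4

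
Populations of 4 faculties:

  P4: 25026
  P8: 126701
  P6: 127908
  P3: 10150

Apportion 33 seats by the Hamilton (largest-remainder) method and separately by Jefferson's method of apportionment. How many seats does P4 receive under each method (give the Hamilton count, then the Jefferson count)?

3 and 2

Hamilton: P4 3, P8 14, P6 15, P3 1.
Jefferson: P4 2, P8 15, P6 15, P3 1.
P4 gets 3 under Hamilton and 2 under Jefferson.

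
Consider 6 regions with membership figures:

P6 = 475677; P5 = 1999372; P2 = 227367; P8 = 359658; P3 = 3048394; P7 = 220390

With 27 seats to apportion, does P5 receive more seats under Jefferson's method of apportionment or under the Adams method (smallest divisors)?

Jefferson: P6 2, P5 9, P2 1, P8 1, P3 13, P7 1.
Adams: P6 2, P5 8, P2 1, P8 2, P3 13, P7 1.
P5 gets 9 under Jefferson and 8 under Adams.

Jefferson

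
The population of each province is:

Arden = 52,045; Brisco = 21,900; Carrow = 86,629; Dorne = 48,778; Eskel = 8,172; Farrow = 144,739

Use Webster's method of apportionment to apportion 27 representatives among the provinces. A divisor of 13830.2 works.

With modified divisor 13830.2: modified quotas Arden 3.763, Brisco 1.583, Carrow 6.264, Dorne 3.527, Eskel 0.591, Farrow 10.465.
Rounding to the nearest integer: Arden 4, Brisco 2, Carrow 6, Dorne 4, Eskel 1, Farrow 10 (total 27).

Arden 4, Brisco 2, Carrow 6, Dorne 4, Eskel 1, Farrow 10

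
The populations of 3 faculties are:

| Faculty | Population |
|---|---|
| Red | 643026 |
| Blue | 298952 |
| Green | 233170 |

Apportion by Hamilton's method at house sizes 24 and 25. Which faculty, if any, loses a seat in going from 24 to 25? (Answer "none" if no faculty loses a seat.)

none

At 24 seats: Red 13, Blue 6, Green 5.
At 25 seats: Red 14, Blue 6, Green 5.
No faculty's allocation decreased.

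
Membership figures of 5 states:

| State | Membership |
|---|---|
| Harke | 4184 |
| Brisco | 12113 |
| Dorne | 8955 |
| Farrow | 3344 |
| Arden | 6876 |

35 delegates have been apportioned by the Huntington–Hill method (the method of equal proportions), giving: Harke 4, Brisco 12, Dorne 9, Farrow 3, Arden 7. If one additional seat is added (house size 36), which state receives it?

Brisco

Priority for the next seat is population ÷ (√(s·(s+1))).
Priorities: Harke 935.571, Brisco 969.816, Dorne 943.940, Farrow 965.330, Arden 918.844.
Highest priority: Brisco.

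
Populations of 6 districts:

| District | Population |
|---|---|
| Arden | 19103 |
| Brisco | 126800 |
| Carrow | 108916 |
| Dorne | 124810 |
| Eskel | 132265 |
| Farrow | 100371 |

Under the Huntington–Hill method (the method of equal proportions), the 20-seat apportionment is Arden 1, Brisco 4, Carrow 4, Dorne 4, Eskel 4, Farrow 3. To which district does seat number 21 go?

Priority for the next seat is population ÷ (√(s·(s+1))).
Priorities: Arden 13507.861, Brisco 28353.342, Carrow 24354.358, Dorne 27908.364, Eskel 29575.353, Farrow 28974.612.
Highest priority: Eskel.

Eskel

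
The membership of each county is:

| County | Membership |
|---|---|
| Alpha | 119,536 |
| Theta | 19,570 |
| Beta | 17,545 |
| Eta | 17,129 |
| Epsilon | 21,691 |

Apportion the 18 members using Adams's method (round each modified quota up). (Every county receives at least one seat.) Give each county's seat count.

Standard divisor 195471/18 ≈ 10859.5; standard quotas: Alpha 11.008, Theta 1.802, Beta 1.616, Eta 1.577, Epsilon 1.997.
Rounding up gives 12, 2, 2, 2, 2 = 20 seats, so the divisor must be adjusted.
With modified divisor 12600: modified quotas Alpha 9.487, Theta 1.553, Beta 1.392, Eta 1.359, Epsilon 1.722.
Rounding up: Alpha 10, Theta 2, Beta 2, Eta 2, Epsilon 2 (total 18).

Alpha: 10; Theta: 2; Beta: 2; Eta: 2; Epsilon: 2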